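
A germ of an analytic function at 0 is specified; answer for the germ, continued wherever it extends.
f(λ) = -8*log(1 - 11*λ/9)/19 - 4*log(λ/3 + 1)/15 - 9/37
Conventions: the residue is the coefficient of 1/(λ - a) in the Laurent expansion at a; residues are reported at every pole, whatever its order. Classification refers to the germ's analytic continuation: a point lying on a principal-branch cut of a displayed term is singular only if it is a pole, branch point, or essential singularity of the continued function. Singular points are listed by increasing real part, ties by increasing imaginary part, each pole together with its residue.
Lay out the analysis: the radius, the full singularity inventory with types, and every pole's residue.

Branch term (-8/19)*log(1 - λ/(9/11)): its argument vanishes at λ = 9/11, a logarithmic branch point, modulus 9/11.
Branch term (-4/15)*log(1 - λ/(-3)): its argument vanishes at λ = -3, a logarithmic branch point, modulus 3.
The radius of convergence is the smallest modulus among the singular points: 9/11.
List the singular points by increasing real part (a conjugate pair: the negative imaginary part first).

Radius of convergence at 0: 9/11.
At -3: a logarithmic branch point.
At 9/11: a logarithmic branch point.


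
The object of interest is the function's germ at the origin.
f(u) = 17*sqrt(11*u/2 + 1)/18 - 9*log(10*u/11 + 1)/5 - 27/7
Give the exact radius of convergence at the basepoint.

Branch term (17/18)*sqrt(1 - u/(-2/11)): its argument vanishes at u = -2/11, a square-root branch point, modulus 2/11.
Branch term (-9/5)*log(1 - u/(-11/10)): its argument vanishes at u = -11/10, a logarithmic branch point, modulus 11/10.
The radius of convergence is the smallest modulus among the singular points: 2/11.

The radius of convergence is 2/11.


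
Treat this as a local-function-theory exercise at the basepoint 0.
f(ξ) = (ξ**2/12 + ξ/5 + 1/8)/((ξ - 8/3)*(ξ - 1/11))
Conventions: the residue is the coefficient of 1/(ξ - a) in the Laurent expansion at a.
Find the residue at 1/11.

The residue is -2089/37400.

At the order-1 pole 1/11 set g(ξ) = (ξ - (1/11))*f(ξ) = (ξ**2/12 + ξ/5 + 1/8)/(ξ - 8/3).
Simple pole: residue = g(a) at a = 1/11, which is -2089/37400.


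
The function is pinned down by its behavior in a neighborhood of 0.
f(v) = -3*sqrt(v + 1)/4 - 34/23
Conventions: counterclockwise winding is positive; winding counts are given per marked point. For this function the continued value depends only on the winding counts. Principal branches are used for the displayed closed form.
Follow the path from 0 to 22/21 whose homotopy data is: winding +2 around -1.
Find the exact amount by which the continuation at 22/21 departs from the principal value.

Continued minus principal equals 0.

The rational part is single-valued and drops out of the difference; each branch term changes only by its own monodromy.
(-3/4)*sqrt(1 - v/(-1)): winding +2 is even, the square root returns to the same sheet, contribution 0.
Summing the contributions at v = 22/21 gives 0.


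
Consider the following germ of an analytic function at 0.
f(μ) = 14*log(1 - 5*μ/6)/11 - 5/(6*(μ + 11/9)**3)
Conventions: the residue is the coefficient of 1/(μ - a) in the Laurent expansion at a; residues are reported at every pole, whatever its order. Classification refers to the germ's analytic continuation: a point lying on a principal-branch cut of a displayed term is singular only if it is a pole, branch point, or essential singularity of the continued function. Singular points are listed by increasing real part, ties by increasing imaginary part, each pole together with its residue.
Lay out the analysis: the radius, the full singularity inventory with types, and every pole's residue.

Radius of convergence at 0: 6/5.
At -11/9: a pole of order 3; residue 0.
At 6/5: a logarithmic branch point.

Denominator factor (μ + 11/9)^3: pole of order 3 at -11/9, modulus 11/9.
Branch term (14/11)*log(1 - μ/(6/5)): its argument vanishes at μ = 6/5, a logarithmic branch point, modulus 6/5.
The radius of convergence is the smallest modulus among the singular points: 6/5.
The branch term is analytic at -11/9 and contributes nothing to the residue; only the rational part matters.
At the order-3 pole -11/9 set g(μ) = (μ - (-11/9))^3*(rational part) = -5/6.
Order-3 pole: residue = g''(a)/2; g''(-11/9) = 0, so the residue is 0.
List the singular points by increasing real part (a conjugate pair: the negative imaginary part first).


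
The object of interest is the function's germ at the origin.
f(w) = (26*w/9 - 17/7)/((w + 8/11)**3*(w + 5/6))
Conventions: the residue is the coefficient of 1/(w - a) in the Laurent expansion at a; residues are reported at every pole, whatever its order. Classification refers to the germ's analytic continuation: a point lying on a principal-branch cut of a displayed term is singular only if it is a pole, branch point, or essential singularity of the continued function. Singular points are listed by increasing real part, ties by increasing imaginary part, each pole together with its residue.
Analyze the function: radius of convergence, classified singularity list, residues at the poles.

Denominator factor (w + 5/6): pole of order 1 at -5/6, modulus 5/6.
Denominator factor (w + 8/11)^3: pole of order 3 at -8/11, modulus 8/11.
The radius of convergence is the smallest modulus among the singular points: 8/11.
At the order-1 pole -5/6 set g(w) = (w - (-5/6))*f(w) = (26*w/9 - 17/7)/(w + 8/11)**3.
Simple pole: residue = g(a) at a = -5/6, which is 9732272/2401.
At the order-3 pole -8/11 set g(w) = (w - (-8/11))^3*f(w) = (26*w/9 - 17/7)/(w + 5/6).
Order-3 pole: residue = g''(a)/2; g''(-8/11) = -19464544/2401, so the residue is -9732272/2401.
List the singular points by increasing real part (a conjugate pair: the negative imaginary part first).

Radius of convergence at 0: 8/11.
At -5/6: a pole of order 1; residue 9732272/2401.
At -8/11: a pole of order 3; residue -9732272/2401.


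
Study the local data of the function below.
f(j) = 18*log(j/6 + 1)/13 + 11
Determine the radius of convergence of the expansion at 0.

The radius of convergence is 6.

Branch term (18/13)*log(1 - j/(-6)): its argument vanishes at j = -6, a logarithmic branch point, modulus 6.
The radius of convergence is the smallest modulus among the singular points: 6.


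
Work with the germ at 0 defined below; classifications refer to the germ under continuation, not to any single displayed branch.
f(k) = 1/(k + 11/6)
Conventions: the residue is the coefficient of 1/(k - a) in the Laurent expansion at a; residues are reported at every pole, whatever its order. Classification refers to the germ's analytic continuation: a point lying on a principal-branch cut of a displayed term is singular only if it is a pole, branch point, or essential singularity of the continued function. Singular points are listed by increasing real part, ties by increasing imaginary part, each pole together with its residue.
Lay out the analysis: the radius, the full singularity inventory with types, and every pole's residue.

Denominator factor (k + 11/6): pole of order 1 at -11/6, modulus 11/6.
The radius of convergence is the smallest modulus among the singular points: 11/6.
At the order-1 pole -11/6 set g(k) = (k - (-11/6))*f(k) = 1.
Simple pole: residue = g(a) at a = -11/6, which is 1.

Radius of convergence at 0: 11/6.
At -11/6: a pole of order 1; residue 1.


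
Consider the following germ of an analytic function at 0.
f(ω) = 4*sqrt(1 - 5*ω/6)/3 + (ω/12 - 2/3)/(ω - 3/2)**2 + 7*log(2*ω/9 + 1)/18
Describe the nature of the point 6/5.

The term (4/3)*sqrt(1 - ω/(6/5)) has argument 1 - 6/5/(6/5) = 0 at 6/5: a square-root (algebraic, two-sheeted) branch point; the remaining terms are analytic or single-valued there.

The point is an algebraic (square-root) branch point.


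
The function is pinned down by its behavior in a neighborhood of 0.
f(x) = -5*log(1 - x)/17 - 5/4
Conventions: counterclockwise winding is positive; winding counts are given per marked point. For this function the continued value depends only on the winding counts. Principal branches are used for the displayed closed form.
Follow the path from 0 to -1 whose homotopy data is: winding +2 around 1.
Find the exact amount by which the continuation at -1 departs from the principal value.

The rational part is single-valued and drops out of the difference; each branch term changes only by its own monodromy.
(-5/17)*log(1 - x/(1)): each positive loop around 1 adds 2*pi*i to the log, so winding +2 contributes (-5/17)*(2)*2*pi*i = -(20/17)*pi*i.
Summing the contributions at x = -1 gives -(20/17)*pi*i.

Continued minus principal equals -(20/17)*pi*i.


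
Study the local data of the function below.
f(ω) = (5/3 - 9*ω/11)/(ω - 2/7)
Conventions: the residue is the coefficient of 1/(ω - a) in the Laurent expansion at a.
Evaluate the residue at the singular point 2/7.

At the order-1 pole 2/7 set g(ω) = (ω - (2/7))*f(ω) = 5/3 - 9*ω/11.
Simple pole: residue = g(a) at a = 2/7, which is 331/231.

The residue is 331/231.


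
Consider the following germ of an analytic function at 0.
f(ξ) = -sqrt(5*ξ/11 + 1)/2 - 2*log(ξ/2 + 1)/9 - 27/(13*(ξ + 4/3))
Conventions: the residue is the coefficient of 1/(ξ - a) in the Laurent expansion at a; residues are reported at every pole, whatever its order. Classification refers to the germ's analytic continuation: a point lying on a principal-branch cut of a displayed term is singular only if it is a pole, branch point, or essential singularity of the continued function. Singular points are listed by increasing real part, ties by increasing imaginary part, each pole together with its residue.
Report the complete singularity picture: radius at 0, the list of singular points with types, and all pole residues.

Denominator factor (ξ + 4/3): pole of order 1 at -4/3, modulus 4/3.
Branch term (-1/2)*sqrt(1 - ξ/(-11/5)): its argument vanishes at ξ = -11/5, a square-root branch point, modulus 11/5.
Branch term (-2/9)*log(1 - ξ/(-2)): its argument vanishes at ξ = -2, a logarithmic branch point, modulus 2.
The radius of convergence is the smallest modulus among the singular points: 4/3.
The branch terms are analytic at -4/3 and contribute nothing to the residue; only the rational part matters.
At the order-1 pole -4/3 set g(ξ) = (ξ - (-4/3))*(rational part) = -27/13.
Simple pole: residue = g(a) at a = -4/3, which is -27/13.
List the singular points by increasing real part (a conjugate pair: the negative imaginary part first).

Radius of convergence at 0: 4/3.
At -11/5: an algebraic (square-root) branch point.
At -2: a logarithmic branch point.
At -4/3: a pole of order 1; residue -27/13.


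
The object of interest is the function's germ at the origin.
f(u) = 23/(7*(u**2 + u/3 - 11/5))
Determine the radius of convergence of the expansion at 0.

The radius of convergence is -1/6 + (1/30)*sqrt(2005).

Denominator factor (u**2 + u/3 - 11/5): discriminant 401/45, real irrational roots -1/6 + (1/30)*sqrt(2005) and -1/6 - (1/30)*sqrt(2005); poles of order 1, moduli -1/6 + (1/30)*sqrt(2005) and 1/6 + (1/30)*sqrt(2005).
The radius of convergence is the smallest modulus among the singular points: -1/6 + (1/30)*sqrt(2005).


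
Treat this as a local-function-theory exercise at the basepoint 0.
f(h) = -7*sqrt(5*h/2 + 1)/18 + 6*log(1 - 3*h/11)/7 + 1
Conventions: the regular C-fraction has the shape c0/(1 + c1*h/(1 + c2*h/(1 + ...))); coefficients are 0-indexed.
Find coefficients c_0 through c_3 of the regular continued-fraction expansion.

Taylor coefficients (expand at 0): a_0 = 11/18, a_1 = -3991/5544, a_2 = 132673/487872, a_3 = -8276791/21466368.
c0 = a_0 = 11/18. Peel one level at a time: if S = 1 + c*h/S' with S'(0) = 1, then c is the h-coefficient of S and S' = c*h/(S - 1).
S_1 = c0/f = 1 + (3991/3388)*h + (21640341/22957088)*h^2 + ...; c1 = 3991/3388.
S_2 = c1*h/(S_1 - 1) = 1 + (-21640341/27043016)*h + (-48463220833/123347059264)*h^2 + ...; c2 = -21640341/27043016.
S_3 = c2*h/(S_2 - 1) = 1 + (-339242545831/690932807448)*h + ...; c3 = -339242545831/690932807448.

The regular C-fraction coefficients are [11/18, 3991/3388, -21640341/27043016, -339242545831/690932807448].


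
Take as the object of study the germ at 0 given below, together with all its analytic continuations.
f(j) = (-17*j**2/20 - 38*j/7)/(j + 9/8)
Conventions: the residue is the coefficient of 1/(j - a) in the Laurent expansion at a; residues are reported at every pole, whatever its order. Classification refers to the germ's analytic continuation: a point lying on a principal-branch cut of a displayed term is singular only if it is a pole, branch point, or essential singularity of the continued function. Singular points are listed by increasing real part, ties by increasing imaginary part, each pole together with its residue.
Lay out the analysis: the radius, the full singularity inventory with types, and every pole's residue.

Denominator factor (j + 9/8): pole of order 1 at -9/8, modulus 9/8.
The radius of convergence is the smallest modulus among the singular points: 9/8.
At the order-1 pole -9/8 set g(j) = (j - (-9/8))*f(j) = -17*j**2/20 - 38*j/7.
Simple pole: residue = g(a) at a = -9/8, which is 45081/8960.

Radius of convergence at 0: 9/8.
At -9/8: a pole of order 1; residue 45081/8960.


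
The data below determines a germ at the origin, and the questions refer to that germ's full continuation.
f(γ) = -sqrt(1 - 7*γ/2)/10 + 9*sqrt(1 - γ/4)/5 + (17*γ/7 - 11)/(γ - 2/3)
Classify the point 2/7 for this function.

The point is an algebraic (square-root) branch point.

The term (-1/10)*sqrt(1 - γ/(2/7)) has argument 1 - 2/7/(2/7) = 0 at 2/7: a square-root (algebraic, two-sheeted) branch point; the remaining terms are analytic or single-valued there.


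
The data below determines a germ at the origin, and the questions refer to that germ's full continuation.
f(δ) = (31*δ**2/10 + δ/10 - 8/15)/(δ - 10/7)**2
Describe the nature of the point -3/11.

Denominator factors: δ - 10/7 = -131/77 at δ = -3/11 — none vanishes.
So the germ continues analytically to -3/11.

The point is a regular point.


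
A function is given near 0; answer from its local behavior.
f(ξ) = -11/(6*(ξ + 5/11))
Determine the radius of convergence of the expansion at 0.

The radius of convergence is 5/11.

Denominator factor (ξ + 5/11): pole of order 1 at -5/11, modulus 5/11.
The radius of convergence is the smallest modulus among the singular points: 5/11.


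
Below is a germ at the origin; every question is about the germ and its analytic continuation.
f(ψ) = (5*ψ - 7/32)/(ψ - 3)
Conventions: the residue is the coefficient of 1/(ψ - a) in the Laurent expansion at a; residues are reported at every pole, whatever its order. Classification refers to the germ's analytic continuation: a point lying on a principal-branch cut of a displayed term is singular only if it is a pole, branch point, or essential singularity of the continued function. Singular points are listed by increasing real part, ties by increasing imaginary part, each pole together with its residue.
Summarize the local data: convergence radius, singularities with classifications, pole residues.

Denominator factor (ψ - 3): pole of order 1 at 3, modulus 3.
The radius of convergence is the smallest modulus among the singular points: 3.
At the order-1 pole 3 set g(ψ) = (ψ - (3))*f(ψ) = 5*ψ - 7/32.
Simple pole: residue = g(a) at a = 3, which is 473/32.

Radius of convergence at 0: 3.
At 3: a pole of order 1; residue 473/32.


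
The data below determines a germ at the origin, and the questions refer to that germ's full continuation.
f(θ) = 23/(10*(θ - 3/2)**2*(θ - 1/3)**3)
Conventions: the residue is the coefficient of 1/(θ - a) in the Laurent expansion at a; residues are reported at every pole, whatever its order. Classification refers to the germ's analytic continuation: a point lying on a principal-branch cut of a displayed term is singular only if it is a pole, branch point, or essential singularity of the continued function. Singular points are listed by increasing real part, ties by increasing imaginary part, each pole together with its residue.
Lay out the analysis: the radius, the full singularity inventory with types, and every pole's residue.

Denominator factor (θ - 1/3)^3: pole of order 3 at 1/3, modulus 1/3.
Denominator factor (θ - 3/2)^2: pole of order 2 at 3/2, modulus 3/2.
The radius of convergence is the smallest modulus among the singular points: 1/3.
At the order-3 pole 1/3 set g(θ) = (θ - (1/3))^3*f(θ) = 23/(10*(θ - 3/2)**2).
Order-3 pole: residue = g''(a)/2; g''(1/3) = 89424/12005, so the residue is 44712/12005.
At the order-2 pole 3/2 set g(θ) = (θ - (3/2))^2*f(θ) = 23/(10*(θ - 1/3)**3).
Order-2 pole: residue = g'(a); g'(3/2) = -44712/12005, so the residue is -44712/12005.
List the singular points by increasing real part (a conjugate pair: the negative imaginary part first).

Radius of convergence at 0: 1/3.
At 1/3: a pole of order 3; residue 44712/12005.
At 3/2: a pole of order 2; residue -44712/12005.


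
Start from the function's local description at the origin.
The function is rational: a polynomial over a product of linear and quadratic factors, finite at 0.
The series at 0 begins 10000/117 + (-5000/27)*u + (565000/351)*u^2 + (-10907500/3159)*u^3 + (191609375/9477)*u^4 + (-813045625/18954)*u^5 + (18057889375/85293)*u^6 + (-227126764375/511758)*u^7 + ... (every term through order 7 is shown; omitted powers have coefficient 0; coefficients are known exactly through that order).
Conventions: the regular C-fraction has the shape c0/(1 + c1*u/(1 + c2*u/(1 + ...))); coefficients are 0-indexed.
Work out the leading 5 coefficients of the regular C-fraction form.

The regular C-fraction coefficients are [10000/117, 13/6, 509/78, -173123/19851, 337740975/352478428].

Taylor coefficients (read off): a_0 = 10000/117, a_1 = -5000/27, a_2 = 565000/351, a_3 = -10907500/3159, a_4 = 191609375/9477.
c0 = a_0 = 10000/117. Peel one level at a time: if S = 1 + c*u/S' with S'(0) = 1, then c is the u-coefficient of S and S' = c*u/(S - 1).
S_1 = c0/f = 1 + (13/6)*u + (-509/36)*u^2 + ...; c1 = 13/6.
S_2 = c1*u/(S_1 - 1) = 1 + (509/78)*u + (173123/3042)*u^2 + ...; c2 = 509/78.
S_3 = c2*u/(S_2 - 1) = 1 + (-173123/19851)*u + (8660025/1036324)*u^2 + ...; c3 = -173123/19851.
S_4 = c3*u/(S_3 - 1) = 1 + (337740975/352478428)*u + ...; c4 = 337740975/352478428.


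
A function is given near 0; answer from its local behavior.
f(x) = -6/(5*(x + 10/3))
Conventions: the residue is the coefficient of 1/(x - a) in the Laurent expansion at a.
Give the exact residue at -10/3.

At the order-1 pole -10/3 set g(x) = (x - (-10/3))*f(x) = -6/5.
Simple pole: residue = g(a) at a = -10/3, which is -6/5.

The residue is -6/5.


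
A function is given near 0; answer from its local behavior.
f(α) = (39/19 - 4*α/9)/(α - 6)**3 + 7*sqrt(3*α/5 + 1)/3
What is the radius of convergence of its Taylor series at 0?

Denominator factor (α - 6)^3: pole of order 3 at 6, modulus 6.
Branch term (7/3)*sqrt(1 - α/(-5/3)): its argument vanishes at α = -5/3, a square-root branch point, modulus 5/3.
The radius of convergence is the smallest modulus among the singular points: 5/3.

The radius of convergence is 5/3.


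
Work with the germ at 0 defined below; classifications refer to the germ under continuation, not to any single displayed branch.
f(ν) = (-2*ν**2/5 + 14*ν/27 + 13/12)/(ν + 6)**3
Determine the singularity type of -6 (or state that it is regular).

The point is a pole of order 3.

The denominator factor ν + 6 vanishes at -6 and appears to the power 3; the numerator there equals -2957/180, nonzero, and no other factor vanishes.
Hence a pole whose order is the multiplicity, 3.


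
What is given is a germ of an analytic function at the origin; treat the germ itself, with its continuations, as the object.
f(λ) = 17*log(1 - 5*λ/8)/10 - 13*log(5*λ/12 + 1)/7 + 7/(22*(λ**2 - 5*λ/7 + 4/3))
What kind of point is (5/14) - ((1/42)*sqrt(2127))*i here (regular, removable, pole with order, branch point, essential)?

The denominator factor λ**2 - 5*λ/7 + 4/3 vanishes at (5/14) - ((1/42)*sqrt(2127))*i and appears to the power 1; the numerator there equals 7/22, nonzero, and no other factor vanishes.
The branch terms are analytic at this point.
Hence a pole whose order is the multiplicity, 1.

The point is a pole of order 1.


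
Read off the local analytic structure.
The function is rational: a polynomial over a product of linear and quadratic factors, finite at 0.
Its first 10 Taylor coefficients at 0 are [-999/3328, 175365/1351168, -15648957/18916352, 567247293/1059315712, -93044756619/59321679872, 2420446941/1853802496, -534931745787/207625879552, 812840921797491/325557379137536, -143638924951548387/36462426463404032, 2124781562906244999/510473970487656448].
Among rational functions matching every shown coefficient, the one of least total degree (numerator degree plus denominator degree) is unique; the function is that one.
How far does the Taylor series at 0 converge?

No rational of total degree below 8 reproduces all 10 coefficients; solving the [1/7] Pade equations on them gives f(h) = (6*h/29 - 37/39)/((h - 4/3)*(h**2 - 3*h/7 - 4/3)**3), whose expansion matches every shown term.
Denominator factor (h**2 - 3*h/7 - 4/3)^3: discriminant 811/147, real irrational roots 3/14 + (1/42)*sqrt(2433) and 3/14 - (1/42)*sqrt(2433); poles of order 3, moduli 3/14 + (1/42)*sqrt(2433) and -3/14 + (1/42)*sqrt(2433).
Denominator factor (h - 4/3): pole of order 1 at 4/3, modulus 4/3.
The radius of convergence is the smallest modulus among the singular points: -3/14 + (1/42)*sqrt(2433).

The radius of convergence is -3/14 + (1/42)*sqrt(2433).


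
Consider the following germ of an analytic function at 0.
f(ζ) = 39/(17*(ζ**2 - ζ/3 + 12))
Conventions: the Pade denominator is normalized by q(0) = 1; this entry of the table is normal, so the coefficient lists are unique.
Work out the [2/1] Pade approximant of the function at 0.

Taylor coefficients needed (expand at 0): a_0 = 13/68, a_1 = 13/2448, a_2 = -1391/88128, a_3 = -2795/3172608.
Write the denominator as Q(ζ) = 1 + q1*ζ. Requiring Q*f - P = O(ζ^4) with deg P <= 2 kills the coefficients of ζ^3..ζ^3 in Q*f:
  ζ^3: a_3 + q1*a_2 = 0, i.e. -2795/3172608 + (-1391/88128)*q1 = 0.
Solving this linear system: q1 = -215/3852.
The numerator is Q*f truncated at degree 2: P0 = a_0 = 13/68; P1 = a_1 + q1*a_0 = -39/7276; P2 = a_2 + q1*a_1 = -117/7276.

The Pade approximant has numerator coefficients [13/68, -39/7276, -117/7276]; denominator coefficients [1, -215/3852].


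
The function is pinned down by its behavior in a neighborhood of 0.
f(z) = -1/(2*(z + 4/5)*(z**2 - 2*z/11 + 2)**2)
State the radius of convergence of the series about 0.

The radius of convergence is 4/5.

Denominator factor (z**2 - 2*z/11 + 2)^2: discriminant -964/121, complex-conjugate roots (1/11) + ((1/11)*sqrt(241))*i and (1/11) - ((1/11)*sqrt(241))*i; poles of order 2, moduli sqrt(2) and sqrt(2).
Denominator factor (z + 4/5): pole of order 1 at -4/5, modulus 4/5.
The radius of convergence is the smallest modulus among the singular points: 4/5.


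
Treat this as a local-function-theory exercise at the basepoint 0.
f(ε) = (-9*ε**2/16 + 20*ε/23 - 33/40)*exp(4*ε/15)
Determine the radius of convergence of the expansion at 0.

The factor exp(4*ε/15) is entire and contributes no finite singular point.
The polynomial part has no poles.
No finite singular points: the Taylor series at 0 converges everywhere.

The radius of convergence is infinite.


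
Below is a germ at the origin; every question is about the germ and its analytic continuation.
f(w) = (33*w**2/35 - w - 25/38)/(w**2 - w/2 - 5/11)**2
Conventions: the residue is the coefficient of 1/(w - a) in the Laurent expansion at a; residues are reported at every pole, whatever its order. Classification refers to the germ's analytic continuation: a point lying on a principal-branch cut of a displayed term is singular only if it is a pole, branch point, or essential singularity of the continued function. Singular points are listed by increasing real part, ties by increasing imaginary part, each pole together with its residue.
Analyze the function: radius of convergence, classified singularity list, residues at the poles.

Radius of convergence at 0: -1/4 + (1/44)*sqrt(1001).
At 1/4 - (1/44)*sqrt(1001): a pole of order 2; residue -(31284/1101373)*sqrt(1001).
At 1/4 + (1/44)*sqrt(1001): a pole of order 2; residue (31284/1101373)*sqrt(1001).

Denominator factor (w**2 - w/2 - 5/11)^2: discriminant 91/44, real irrational roots 1/4 + (1/44)*sqrt(1001) and 1/4 - (1/44)*sqrt(1001); poles of order 2, moduli 1/4 + (1/44)*sqrt(1001) and -1/4 + (1/44)*sqrt(1001).
The radius of convergence is the smallest modulus among the singular points: -1/4 + (1/44)*sqrt(1001).
The factor w**2 - w/2 - 5/11 splits as (w - a)(w - a') with a = 1/4 - (1/44)*sqrt(1001), a' = 1/4 + (1/44)*sqrt(1001). At the order-2 pole a set g(w) = (w - a)^2*f(w) = [33*w**2/35 - w - 25/38] / (w - a')^2.
Order-2 pole: residue = g'(a); g'(1/4 - (1/44)*sqrt(1001)) = -(31284/1101373)*sqrt(1001), so the residue is -(31284/1101373)*sqrt(1001).
The factor w**2 - w/2 - 5/11 splits as (w - a)(w - a') with a = 1/4 + (1/44)*sqrt(1001), a' = 1/4 - (1/44)*sqrt(1001). At the order-2 pole a set g(w) = (w - a)^2*f(w) = [33*w**2/35 - w - 25/38] / (w - a')^2.
Order-2 pole: residue = g'(a); g'(1/4 + (1/44)*sqrt(1001)) = (31284/1101373)*sqrt(1001), so the residue is (31284/1101373)*sqrt(1001).
List the singular points by increasing real part (a conjugate pair: the negative imaginary part first).


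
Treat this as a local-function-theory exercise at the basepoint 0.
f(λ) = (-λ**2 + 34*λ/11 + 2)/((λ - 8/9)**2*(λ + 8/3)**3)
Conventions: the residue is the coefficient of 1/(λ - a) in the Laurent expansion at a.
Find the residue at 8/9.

At the order-2 pole 8/9 set g(λ) = (λ - (8/9))^2*f(λ) = (-λ**2 + 34*λ/11 + 2)/(λ + 8/3)**3.
Order-2 pole: residue = g'(a); g'(8/9) = -259929/5767168, so the residue is -259929/5767168.

The residue is -259929/5767168.


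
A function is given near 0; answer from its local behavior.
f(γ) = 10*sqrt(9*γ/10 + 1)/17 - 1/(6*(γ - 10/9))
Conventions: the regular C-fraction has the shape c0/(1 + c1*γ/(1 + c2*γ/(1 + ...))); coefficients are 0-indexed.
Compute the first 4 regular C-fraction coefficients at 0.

Taylor coefficients (expand at 0): a_0 = 251/340, a_1 = 1359/3400, a_2 = 1053/17000, a_3 = 92583/680000.
c0 = a_0 = 251/340. Peel one level at a time: if S = 1 + c*γ/S' with S'(0) = 1, then c is the γ-coefficient of S and S' = c*γ/(S - 1).
S_1 = c0/f = 1 + (-1359/2510)*γ + (52731/252004)*γ^2 + ...; c1 = -1359/2510.
S_2 = c1*γ/(S_1 - 1) = 1 + (29295/75802)*γ + (-57753/182408)*γ^2 + ...; c2 = 29295/75802.
S_3 = c2*γ/(S_2 - 1) = 1 + (17319/21140)*γ + ...; c3 = 17319/21140.

The regular C-fraction coefficients are [251/340, -1359/2510, 29295/75802, 17319/21140].


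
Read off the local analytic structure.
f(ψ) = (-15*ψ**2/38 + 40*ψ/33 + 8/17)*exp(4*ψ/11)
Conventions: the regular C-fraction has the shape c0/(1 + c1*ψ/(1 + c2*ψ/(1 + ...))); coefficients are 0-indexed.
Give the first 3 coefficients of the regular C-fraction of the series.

The regular C-fraction coefficients are [8/17, -97/33, 2806063/973104].

Taylor coefficients (expand at 0): a_0 = 8/17, a_1 = 776/561, a_2 = 18091/234498.
c0 = a_0 = 8/17. Peel one level at a time: if S = 1 + c*ψ/S' with S'(0) = 1, then c is the ψ-coefficient of S and S' = c*ψ/(S - 1).
S_1 = c0/f = 1 + (-97/33)*ψ + (2806063/331056)*ψ^2 + ...; c1 = -97/33.
S_2 = c1*ψ/(S_1 - 1) = 1 + (2806063/973104)*ψ + ...; c2 = 2806063/973104.


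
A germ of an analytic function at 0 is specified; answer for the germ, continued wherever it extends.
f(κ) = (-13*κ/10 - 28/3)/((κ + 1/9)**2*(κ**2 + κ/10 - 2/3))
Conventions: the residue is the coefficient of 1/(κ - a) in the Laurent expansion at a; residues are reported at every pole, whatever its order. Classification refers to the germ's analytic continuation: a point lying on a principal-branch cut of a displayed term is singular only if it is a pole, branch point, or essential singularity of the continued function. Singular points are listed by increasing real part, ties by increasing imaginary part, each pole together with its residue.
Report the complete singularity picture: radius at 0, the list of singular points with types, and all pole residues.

Radius of convergence at 0: 1/9.
At -1/20 - (1/60)*sqrt(2409): a pole of order 1; residue 7695/26411 + (3656475/21208033)*sqrt(2409).
At -1/9: a pole of order 2; residue -15390/26411.
At -1/20 + (1/60)*sqrt(2409): a pole of order 1; residue 7695/26411 - (3656475/21208033)*sqrt(2409).


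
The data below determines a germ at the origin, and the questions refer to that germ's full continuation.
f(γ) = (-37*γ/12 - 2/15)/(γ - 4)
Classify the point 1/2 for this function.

The point is a regular point.

Denominator factors: γ - 4 = -7/2 at γ = 1/2 — none vanishes.
So the germ continues analytically to 1/2.


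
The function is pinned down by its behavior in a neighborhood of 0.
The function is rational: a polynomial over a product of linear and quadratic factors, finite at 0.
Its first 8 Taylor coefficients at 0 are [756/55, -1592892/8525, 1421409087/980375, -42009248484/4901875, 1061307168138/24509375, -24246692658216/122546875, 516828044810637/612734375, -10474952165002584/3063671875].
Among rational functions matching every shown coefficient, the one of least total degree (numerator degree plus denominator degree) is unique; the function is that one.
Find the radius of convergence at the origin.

The radius of convergence is 1/3.

No rational of total degree below 6 reproduces all 8 coefficients; solving the [2/4] Pade equations on them gives f(η) = (31*η**2/23 - 36*η/31 + 4/11)/((η + 1/3)**3*(η + 5/7)), whose expansion matches every shown term.
Denominator factor (η + 5/7): pole of order 1 at -5/7, modulus 5/7.
Denominator factor (η + 1/3)^3: pole of order 3 at -1/3, modulus 1/3.
The radius of convergence is the smallest modulus among the singular points: 1/3.


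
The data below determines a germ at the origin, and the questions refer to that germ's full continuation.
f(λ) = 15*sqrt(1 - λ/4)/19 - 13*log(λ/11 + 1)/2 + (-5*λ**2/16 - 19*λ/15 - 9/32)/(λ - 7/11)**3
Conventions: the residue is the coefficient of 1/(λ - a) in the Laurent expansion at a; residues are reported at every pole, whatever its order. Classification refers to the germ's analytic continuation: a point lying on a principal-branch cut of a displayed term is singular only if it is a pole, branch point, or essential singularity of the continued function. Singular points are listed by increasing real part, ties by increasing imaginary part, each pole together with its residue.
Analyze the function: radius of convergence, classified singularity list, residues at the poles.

Radius of convergence at 0: 7/11.
At -11: a logarithmic branch point.
At 7/11: a pole of order 3; residue -5/16.
At 4: an algebraic (square-root) branch point.

Denominator factor (λ - 7/11)^3: pole of order 3 at 7/11, modulus 7/11.
Branch term (15/19)*sqrt(1 - λ/(4)): its argument vanishes at λ = 4, a square-root branch point, modulus 4.
Branch term (-13/2)*log(1 - λ/(-11)): its argument vanishes at λ = -11, a logarithmic branch point, modulus 11.
The radius of convergence is the smallest modulus among the singular points: 7/11.
The branch terms are analytic at 7/11 and contribute nothing to the residue; only the rational part matters.
At the order-3 pole 7/11 set g(λ) = (λ - (7/11))^3*(rational part) = -5*λ**2/16 - 19*λ/15 - 9/32.
Order-3 pole: residue = g''(a)/2; g''(7/11) = -5/8, so the residue is -5/16.
List the singular points by increasing real part (a conjugate pair: the negative imaginary part first).


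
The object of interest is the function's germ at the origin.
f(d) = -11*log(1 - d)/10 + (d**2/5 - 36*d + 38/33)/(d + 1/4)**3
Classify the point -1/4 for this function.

The point is a pole of order 3.

The denominator factor d + 1/4 vanishes at -1/4 and appears to the power 3; the numerator there equals 26833/2640, nonzero, and no other factor vanishes.
The branch terms are analytic at this point.
Hence a pole whose order is the multiplicity, 3.


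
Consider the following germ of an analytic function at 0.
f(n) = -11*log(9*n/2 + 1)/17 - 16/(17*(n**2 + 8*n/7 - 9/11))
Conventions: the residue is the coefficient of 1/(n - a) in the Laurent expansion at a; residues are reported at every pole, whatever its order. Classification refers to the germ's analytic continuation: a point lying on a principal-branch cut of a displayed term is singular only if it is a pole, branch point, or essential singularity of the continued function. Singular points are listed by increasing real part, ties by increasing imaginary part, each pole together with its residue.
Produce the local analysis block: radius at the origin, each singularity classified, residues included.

Denominator factor (n**2 + 8*n/7 - 9/11): discriminant 2468/539, real irrational roots -4/7 + (1/77)*sqrt(6787) and -4/7 - (1/77)*sqrt(6787); poles of order 1, moduli -4/7 + (1/77)*sqrt(6787) and 4/7 + (1/77)*sqrt(6787).
Branch term (-11/17)*log(1 - n/(-2/9)): its argument vanishes at n = -2/9, a logarithmic branch point, modulus 2/9.
The radius of convergence is the smallest modulus among the singular points: 2/9.
The branch term is analytic at -4/7 - (1/77)*sqrt(6787) and contributes nothing to the residue; only the rational part matters.
The factor n**2 + 8*n/7 - 9/11 splits as (n - a)(n - a') with a = -4/7 - (1/77)*sqrt(6787), a' = -4/7 + (1/77)*sqrt(6787). At the order-1 pole a set g(n) = (n - a)*(rational part) = [-16/17] / (n - a').
Simple pole: residue = g(a) at a = -4/7 - (1/77)*sqrt(6787), which is (56/10489)*sqrt(6787).
The branch term is analytic at -4/7 + (1/77)*sqrt(6787) and contributes nothing to the residue; only the rational part matters.
The factor n**2 + 8*n/7 - 9/11 splits as (n - a)(n - a') with a = -4/7 + (1/77)*sqrt(6787), a' = -4/7 - (1/77)*sqrt(6787). At the order-1 pole a set g(n) = (n - a)*(rational part) = [-16/17] / (n - a').
Simple pole: residue = g(a) at a = -4/7 + (1/77)*sqrt(6787), which is -(56/10489)*sqrt(6787).
List the singular points by increasing real part (a conjugate pair: the negative imaginary part first).

Radius of convergence at 0: 2/9.
At -4/7 - (1/77)*sqrt(6787): a pole of order 1; residue (56/10489)*sqrt(6787).
At -2/9: a logarithmic branch point.
At -4/7 + (1/77)*sqrt(6787): a pole of order 1; residue -(56/10489)*sqrt(6787).


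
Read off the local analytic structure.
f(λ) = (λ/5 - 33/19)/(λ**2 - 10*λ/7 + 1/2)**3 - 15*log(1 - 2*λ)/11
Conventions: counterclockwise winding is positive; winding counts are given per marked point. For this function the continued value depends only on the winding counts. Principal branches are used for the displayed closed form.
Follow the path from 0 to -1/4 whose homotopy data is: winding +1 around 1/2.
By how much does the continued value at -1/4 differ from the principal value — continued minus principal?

The rational part is single-valued and drops out of the difference; each branch term changes only by its own monodromy.
(-15/11)*log(1 - λ/(1/2)): each positive loop around 1/2 adds 2*pi*i to the log, so winding +1 contributes (-15/11)*(1)*2*pi*i = -(30/11)*pi*i.
Summing the contributions at λ = -1/4 gives -(30/11)*pi*i.

Continued minus principal equals -(30/11)*pi*i.


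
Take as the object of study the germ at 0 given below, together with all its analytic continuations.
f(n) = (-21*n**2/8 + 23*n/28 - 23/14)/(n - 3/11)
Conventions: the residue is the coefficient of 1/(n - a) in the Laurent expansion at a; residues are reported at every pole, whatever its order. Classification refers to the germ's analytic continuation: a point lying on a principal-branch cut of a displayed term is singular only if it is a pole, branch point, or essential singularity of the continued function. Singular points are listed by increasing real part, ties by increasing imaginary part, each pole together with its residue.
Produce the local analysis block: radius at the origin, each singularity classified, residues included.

Radius of convergence at 0: 3/11.
At 3/11: a pole of order 1; residue -10937/6776.

Denominator factor (n - 3/11): pole of order 1 at 3/11, modulus 3/11.
The radius of convergence is the smallest modulus among the singular points: 3/11.
At the order-1 pole 3/11 set g(n) = (n - (3/11))*f(n) = -21*n**2/8 + 23*n/28 - 23/14.
Simple pole: residue = g(a) at a = 3/11, which is -10937/6776.


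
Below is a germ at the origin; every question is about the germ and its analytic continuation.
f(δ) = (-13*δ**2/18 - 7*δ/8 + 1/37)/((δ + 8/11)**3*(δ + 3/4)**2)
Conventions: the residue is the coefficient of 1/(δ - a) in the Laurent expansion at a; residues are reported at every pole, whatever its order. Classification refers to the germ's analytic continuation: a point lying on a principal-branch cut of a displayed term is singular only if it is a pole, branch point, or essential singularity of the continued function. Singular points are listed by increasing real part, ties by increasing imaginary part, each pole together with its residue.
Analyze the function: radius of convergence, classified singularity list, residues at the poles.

Denominator factor (δ + 3/4)^2: pole of order 2 at -3/4, modulus 3/4.
Denominator factor (δ + 8/11)^3: pole of order 3 at -8/11, modulus 8/11.
The radius of convergence is the smallest modulus among the singular points: 8/11.
At the order-2 pole -3/4 set g(δ) = (δ - (-3/4))^2*f(δ) = (-13*δ**2/18 - 7*δ/8 + 1/37)/(δ + 8/11)**3.
Order-2 pole: residue = g'(a); g'(-3/4) = -347731736/111, so the residue is -347731736/111.
At the order-3 pole -8/11 set g(δ) = (δ - (-8/11))^3*f(δ) = (-13*δ**2/18 - 7*δ/8 + 1/37)/(δ + 3/4)**2.
Order-3 pole: residue = g''(a)/2; g''(-8/11) = 695463472/111, so the residue is 347731736/111.
List the singular points by increasing real part (a conjugate pair: the negative imaginary part first).

Radius of convergence at 0: 8/11.
At -3/4: a pole of order 2; residue -347731736/111.
At -8/11: a pole of order 3; residue 347731736/111.


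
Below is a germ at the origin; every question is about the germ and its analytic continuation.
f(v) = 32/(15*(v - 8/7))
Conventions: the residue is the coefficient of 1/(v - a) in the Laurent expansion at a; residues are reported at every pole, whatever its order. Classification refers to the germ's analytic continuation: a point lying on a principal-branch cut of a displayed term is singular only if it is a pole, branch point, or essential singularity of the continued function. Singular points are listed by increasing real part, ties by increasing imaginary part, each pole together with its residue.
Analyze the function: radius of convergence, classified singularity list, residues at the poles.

Radius of convergence at 0: 8/7.
At 8/7: a pole of order 1; residue 32/15.

Denominator factor (v - 8/7): pole of order 1 at 8/7, modulus 8/7.
The radius of convergence is the smallest modulus among the singular points: 8/7.
At the order-1 pole 8/7 set g(v) = (v - (8/7))*f(v) = 32/15.
Simple pole: residue = g(a) at a = 8/7, which is 32/15.


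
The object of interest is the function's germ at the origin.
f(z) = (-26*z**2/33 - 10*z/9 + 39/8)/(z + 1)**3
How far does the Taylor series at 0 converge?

Denominator factor (z + 1)^3: pole of order 3 at -1, modulus 1.
The radius of convergence is the smallest modulus among the singular points: 1.

The radius of convergence is 1.


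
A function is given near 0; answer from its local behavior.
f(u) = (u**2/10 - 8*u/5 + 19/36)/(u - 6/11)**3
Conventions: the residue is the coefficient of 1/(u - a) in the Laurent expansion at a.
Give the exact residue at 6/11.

The residue is 1/10.

At the order-3 pole 6/11 set g(u) = (u - (6/11))^3*f(u) = u**2/10 - 8*u/5 + 19/36.
Order-3 pole: residue = g''(a)/2; g''(6/11) = 1/5, so the residue is 1/10.


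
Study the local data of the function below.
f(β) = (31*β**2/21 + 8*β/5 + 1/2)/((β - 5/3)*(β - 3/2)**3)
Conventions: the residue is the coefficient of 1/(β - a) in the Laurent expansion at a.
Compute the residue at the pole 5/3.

The residue is 10988/7.

At the order-1 pole 5/3 set g(β) = (β - (5/3))*f(β) = (31*β**2/21 + 8*β/5 + 1/2)/(β - 3/2)**3.
Simple pole: residue = g(a) at a = 5/3, which is 10988/7.
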